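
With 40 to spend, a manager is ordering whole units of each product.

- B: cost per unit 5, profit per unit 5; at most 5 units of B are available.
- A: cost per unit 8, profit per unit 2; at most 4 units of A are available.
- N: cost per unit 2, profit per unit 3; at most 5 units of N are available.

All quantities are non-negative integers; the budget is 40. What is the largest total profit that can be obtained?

40

N has the best ratio (3/2); taking only N gives at most 5×3 = 15 (stopped by the supply cap of 5).
Mixing does better — 5×B and 5×N: cost 35 ≤ 40, profit 5·5 + 5·3 = 40.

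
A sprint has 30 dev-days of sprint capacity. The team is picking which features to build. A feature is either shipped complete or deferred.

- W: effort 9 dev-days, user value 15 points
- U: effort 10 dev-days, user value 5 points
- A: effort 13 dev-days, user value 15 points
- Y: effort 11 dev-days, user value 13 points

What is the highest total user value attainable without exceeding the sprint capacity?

33

Allowing fractional choices, the relaxed optimum would be about 39.5, but features are indivisible.
W + A: effort 9 + 13 = 22 ≤ 30, user value 15 + 15 = 30.
W + U + Y: effort 9 + 10 + 11 = 30 ≤ 30, user value 15 + 5 + 13 = 33.
W + Y: effort 9 + 11 = 20 ≤ 30, user value 15 + 13 = 28.
Best is W, U, and Y with total user value 33.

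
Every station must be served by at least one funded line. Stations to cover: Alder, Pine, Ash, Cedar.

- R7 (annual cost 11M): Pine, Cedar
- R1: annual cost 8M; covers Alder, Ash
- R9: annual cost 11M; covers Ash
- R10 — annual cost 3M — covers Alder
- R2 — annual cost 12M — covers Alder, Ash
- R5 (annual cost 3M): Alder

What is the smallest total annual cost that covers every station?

The greedy cost-per-new-station heuristic would pick R10, R7, and R1 for 22, but a cheaper cover exists.
Choose R7 and R1: together they cover Alder, Pine, Ash, Cedar — every station.
Total annual cost: 11 + 8 = 19.
No cover costs less than 19.

19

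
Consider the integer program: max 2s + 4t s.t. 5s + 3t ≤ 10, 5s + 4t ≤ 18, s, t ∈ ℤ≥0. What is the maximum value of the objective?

12

Relaxing integrality, the LP optimum is 13.33 at (s,t) = (0, 3.33), which is not an integer point.
(s,t)=(0,3): 5·0+3·3=9≤10, 5·0+4·3=12≤18, objective 12.
(s,t)=(0,2): 5·0+3·2=6≤10, 5·0+4·2=8≤18, objective 8.
Maximum is 12 at (s,t)=(0,3).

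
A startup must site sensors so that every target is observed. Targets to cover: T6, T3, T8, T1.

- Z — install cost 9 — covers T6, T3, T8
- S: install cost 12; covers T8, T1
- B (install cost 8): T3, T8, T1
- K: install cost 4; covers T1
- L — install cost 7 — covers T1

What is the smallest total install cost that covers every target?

Choose Z and K: together they cover T6, T3, T8, T1 — every target.
Total install cost: 9 + 4 = 13.

13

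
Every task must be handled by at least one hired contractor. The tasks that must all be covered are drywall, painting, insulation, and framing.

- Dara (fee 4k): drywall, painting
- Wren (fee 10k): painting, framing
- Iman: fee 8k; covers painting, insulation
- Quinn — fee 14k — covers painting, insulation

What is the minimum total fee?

This is an integer covering problem.
Choose Dara, Wren, and Iman: together they cover drywall, painting, insulation, framing — every task.
Total fee: 4 + 10 + 8 = 22.
No cover costs less than 22.

22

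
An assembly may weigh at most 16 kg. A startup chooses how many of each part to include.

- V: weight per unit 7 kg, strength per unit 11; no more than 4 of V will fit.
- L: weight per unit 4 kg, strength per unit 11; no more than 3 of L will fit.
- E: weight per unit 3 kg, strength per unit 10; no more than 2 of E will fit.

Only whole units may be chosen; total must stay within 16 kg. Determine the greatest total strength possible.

43

Take 3×L and 1×E: weight 15 ≤ 16, strength 3·11 + 1·10 = 43.
No other integer combination yields more.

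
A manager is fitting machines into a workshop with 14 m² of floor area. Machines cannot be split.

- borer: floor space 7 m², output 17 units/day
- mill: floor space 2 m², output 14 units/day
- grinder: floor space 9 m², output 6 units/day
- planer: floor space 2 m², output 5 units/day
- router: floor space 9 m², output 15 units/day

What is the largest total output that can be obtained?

Treat it as a binary knapsack problem.
Allowing fractional choices, the relaxed optimum would be about 41.0, but machines are indivisible.
borer + mill: floor space 7 + 2 = 9 ≤ 14, output 17 + 14 = 31.
mill + planer + router: floor space 2 + 2 + 9 = 13 ≤ 14, output 14 + 5 + 15 = 34.
borer + mill + planer: floor space 7 + 2 + 2 = 11 ≤ 14, output 17 + 14 + 5 = 36.
Best is borer, mill, and planer with total output 36.

36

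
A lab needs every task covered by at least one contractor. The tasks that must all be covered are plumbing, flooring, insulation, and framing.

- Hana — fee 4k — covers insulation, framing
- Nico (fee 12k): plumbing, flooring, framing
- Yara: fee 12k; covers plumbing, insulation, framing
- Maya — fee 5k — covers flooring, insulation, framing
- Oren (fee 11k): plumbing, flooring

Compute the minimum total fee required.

The greedy cost-per-new-task heuristic would pick Maya and Oren for 16, but a cheaper cover exists.
Choose Hana and Oren: together they cover plumbing, flooring, insulation, framing — every task.
Total fee: 4 + 11 = 15.
No cover costs less than 15.

15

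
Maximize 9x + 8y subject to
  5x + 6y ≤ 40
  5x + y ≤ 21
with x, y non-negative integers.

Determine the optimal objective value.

The continuous relaxation peaks at (3.44, 3.8) with value 61.36; rounding to a feasible lattice point costs some objective.
(x,y)=(3,4): 5·3+6·4=39≤40, 5·3+1·4=19≤21, objective 59.
(x,y)=(2,5): 5·2+6·5=40≤40, 5·2+1·5=15≤21, objective 58.
(x,y)=(3,3): 5·3+6·3=33≤40, 5·3+1·3=18≤21, objective 51.
The best lattice point is (3,4), giving 59.

59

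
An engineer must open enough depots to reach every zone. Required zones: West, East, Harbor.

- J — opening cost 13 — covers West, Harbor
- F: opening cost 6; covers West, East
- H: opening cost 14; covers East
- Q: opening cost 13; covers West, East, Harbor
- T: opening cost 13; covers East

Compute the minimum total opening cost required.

13

This is an integer covering problem.
The greedy cost-per-new-zone heuristic would pick F and J for 19, but a cheaper cover exists.
Q alone covers West, East, Harbor — every zone.
Total opening cost: 13.
No cover costs less than 13.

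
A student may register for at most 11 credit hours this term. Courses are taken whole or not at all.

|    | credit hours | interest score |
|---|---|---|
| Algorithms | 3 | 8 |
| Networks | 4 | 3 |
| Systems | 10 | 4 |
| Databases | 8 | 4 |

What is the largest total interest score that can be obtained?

Treat it as a binary knapsack problem.
Algorithms + Databases: credit hours 3 + 8 = 11 ≤ 11, interest score 8 + 4 = 12.
Algorithms + Networks: credit hours 3 + 4 = 7 ≤ 11, interest score 8 + 3 = 11.
Best is Algorithms and Databases with total interest score 12.

12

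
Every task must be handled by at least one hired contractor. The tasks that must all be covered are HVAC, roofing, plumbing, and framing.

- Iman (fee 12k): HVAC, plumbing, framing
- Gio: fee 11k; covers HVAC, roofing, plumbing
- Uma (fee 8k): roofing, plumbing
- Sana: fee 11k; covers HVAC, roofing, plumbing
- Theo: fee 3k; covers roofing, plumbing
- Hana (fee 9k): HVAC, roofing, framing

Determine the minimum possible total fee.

Choose Theo and Hana: together they cover HVAC, roofing, plumbing, framing — every task.
Total fee: 3 + 9 = 12.
No cover costs less than 12.

12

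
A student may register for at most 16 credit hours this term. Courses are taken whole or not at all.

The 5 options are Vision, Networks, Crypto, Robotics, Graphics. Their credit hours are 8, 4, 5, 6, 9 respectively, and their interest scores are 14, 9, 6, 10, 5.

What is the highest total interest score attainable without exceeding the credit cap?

25

Allowing fractional choices, the relaxed optimum would be about 29.7, but courses are indivisible.
Networks + Crypto + Robotics: credit hours 4 + 5 + 6 = 15 ≤ 16, interest score 9 + 6 + 10 = 25.
Vision + Robotics: credit hours 8 + 6 = 14 ≤ 16, interest score 14 + 10 = 24.
Best is Networks, Crypto, and Robotics with total interest score 25.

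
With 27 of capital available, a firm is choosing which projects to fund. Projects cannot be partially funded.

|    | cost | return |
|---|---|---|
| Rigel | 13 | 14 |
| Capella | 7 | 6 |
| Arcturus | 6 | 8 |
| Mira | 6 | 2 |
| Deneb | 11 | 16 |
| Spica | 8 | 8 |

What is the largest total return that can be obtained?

32

Allowing fractional choices, the relaxed optimum would be about 34.8, but projects are indivisible.
Rigel + Deneb: cost 13 + 11 = 24 ≤ 27, return 14 + 16 = 30.
Arcturus + Deneb + Spica: cost 6 + 11 + 8 = 25 ≤ 27, return 8 + 16 + 8 = 32.
Capella + Arcturus + Deneb: cost 7 + 6 + 11 = 24 ≤ 27, return 6 + 8 + 16 = 30.
Best is Arcturus, Deneb, and Spica with total return 32.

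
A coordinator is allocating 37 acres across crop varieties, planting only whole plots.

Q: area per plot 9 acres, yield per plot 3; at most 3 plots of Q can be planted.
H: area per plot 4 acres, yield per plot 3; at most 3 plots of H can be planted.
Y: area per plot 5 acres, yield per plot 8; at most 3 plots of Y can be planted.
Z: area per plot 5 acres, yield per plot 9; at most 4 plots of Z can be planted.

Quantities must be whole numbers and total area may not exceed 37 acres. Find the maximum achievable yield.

60

Z has the best ratio (9/5); taking only Z gives at most 4×9 = 36 (stopped by the supply cap of 4).
Mixing does better — 3×Y and 4×Z: area 35 ≤ 37, yield 3·8 + 4·9 = 60.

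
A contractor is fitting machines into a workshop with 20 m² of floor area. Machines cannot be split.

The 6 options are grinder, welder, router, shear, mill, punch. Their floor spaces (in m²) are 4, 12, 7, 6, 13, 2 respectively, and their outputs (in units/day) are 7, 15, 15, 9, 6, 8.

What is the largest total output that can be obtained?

39

Allowing fractional choices, the relaxed optimum would be about 40.2, but machines are indivisible.
welder + shear + punch: floor space 12 + 6 + 2 = 20 ≤ 20, output 15 + 9 + 8 = 32.
grinder + router + shear + punch: floor space 4 + 7 + 6 + 2 = 19 ≤ 20, output 7 + 15 + 9 + 8 = 39.
router + shear + punch: floor space 7 + 6 + 2 = 15 ≤ 20, output 15 + 9 + 8 = 32.
Best is grinder, router, shear, and punch with total output 39.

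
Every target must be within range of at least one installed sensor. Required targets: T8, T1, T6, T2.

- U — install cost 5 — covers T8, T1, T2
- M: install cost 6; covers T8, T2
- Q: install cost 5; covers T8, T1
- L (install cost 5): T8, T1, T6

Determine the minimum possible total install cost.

This is an integer covering problem.
Choose U and L: together they cover T8, T1, T6, T2 — every target.
Total install cost: 5 + 5 = 10.
No cover costs less than 10.

10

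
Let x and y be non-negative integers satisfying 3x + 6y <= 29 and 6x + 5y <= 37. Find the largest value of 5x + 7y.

Relaxing integrality, the LP optimum is 39.33 at (x,y) = (3.67, 3), which is not an integer point.
(x,y)=(3,3): 3·3+6·3=27≤29, 6·3+5·3=33≤37, objective 36.
(x,y)=(4,2): 3·4+6·2=24≤29, 6·4+5·2=34≤37, objective 34.
The best lattice point is (3,3), giving 36.

36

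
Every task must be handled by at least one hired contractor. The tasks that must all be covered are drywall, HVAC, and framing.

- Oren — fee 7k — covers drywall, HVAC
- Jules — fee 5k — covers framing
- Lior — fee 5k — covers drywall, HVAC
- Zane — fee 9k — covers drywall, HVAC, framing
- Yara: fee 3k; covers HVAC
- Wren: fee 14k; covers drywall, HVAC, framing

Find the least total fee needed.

The greedy cost-per-new-task heuristic would pick Lior and Jules for 10, but a cheaper cover exists.
Zane alone covers drywall, HVAC, framing — every task.
Total fee: 9.
No cover costs less than 9.

9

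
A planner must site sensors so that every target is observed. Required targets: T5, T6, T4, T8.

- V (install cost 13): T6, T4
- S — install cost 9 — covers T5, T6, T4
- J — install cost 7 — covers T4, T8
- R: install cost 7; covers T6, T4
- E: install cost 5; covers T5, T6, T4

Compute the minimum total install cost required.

12

Choose J and E: together they cover T5, T6, T4, T8 — every target.
Total install cost: 7 + 5 = 12.
No cover costs less than 12.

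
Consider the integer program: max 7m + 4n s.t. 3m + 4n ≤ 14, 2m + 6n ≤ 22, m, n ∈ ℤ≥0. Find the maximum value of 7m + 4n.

28

The continuous relaxation peaks at (4.67, 0) with value 32.67; rounding to a feasible lattice point costs some objective.
(m,n)=(4,0): 3·4+4·0=12≤14, 2·4+6·0=8≤22, objective 28.
(m,n)=(3,1): 3·3+4·1=13≤14, 2·3+6·1=12≤22, objective 25.
(m,n)=(3,0): 3·3+4·0=9≤14, 2·3+6·0=6≤22, objective 21.
The best lattice point is (4,0), giving 28.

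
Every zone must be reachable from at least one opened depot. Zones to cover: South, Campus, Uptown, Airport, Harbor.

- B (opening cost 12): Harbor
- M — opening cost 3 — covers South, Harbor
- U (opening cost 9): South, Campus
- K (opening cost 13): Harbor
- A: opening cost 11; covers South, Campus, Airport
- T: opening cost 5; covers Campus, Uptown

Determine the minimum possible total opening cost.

Choose M, A, and T: together they cover South, Campus, Uptown, Airport, Harbor — every zone.
Total opening cost: 3 + 11 + 5 = 19.

19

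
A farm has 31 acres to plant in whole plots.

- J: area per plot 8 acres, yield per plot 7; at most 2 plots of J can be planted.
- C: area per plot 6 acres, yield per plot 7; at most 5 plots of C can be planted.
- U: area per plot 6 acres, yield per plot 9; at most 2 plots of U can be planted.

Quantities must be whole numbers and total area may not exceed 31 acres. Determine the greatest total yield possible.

39

U has the best ratio (9/6); taking only U gives at most 2×9 = 18 (stopped by the supply cap of 2).
Mixing does better — 3×C and 2×U: area 30 ≤ 31, yield 3·7 + 2·9 = 39.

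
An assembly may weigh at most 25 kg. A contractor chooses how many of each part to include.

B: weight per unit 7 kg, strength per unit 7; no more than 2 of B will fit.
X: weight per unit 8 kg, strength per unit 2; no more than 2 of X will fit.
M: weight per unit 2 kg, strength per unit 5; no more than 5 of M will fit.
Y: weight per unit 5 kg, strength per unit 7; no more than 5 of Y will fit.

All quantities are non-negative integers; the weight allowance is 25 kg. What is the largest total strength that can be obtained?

Take 5×M and 3×Y: weight 25 ≤ 25, strength 5·5 + 3·7 = 46.
M has the best ratio (5/2) and is taken to its limit of 5; remaining capacity is filled optimally with the others.

46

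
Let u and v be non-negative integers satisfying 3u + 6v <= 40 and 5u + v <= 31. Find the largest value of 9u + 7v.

73

Relaxing integrality, the LP optimum is 76.41 at (u,v) = (5.41, 3.96), which is not an integer point.
(u,v)=(5,4): 3·5+6·4=39≤40, 5·5+1·4=29≤31, objective 73.
(u,v)=(5,3): 3·5+6·3=33≤40, 5·5+1·3=28≤31, objective 66.
(u,v)=(4,4): 3·4+6·4=36≤40, 5·4+1·4=24≤31, objective 64.
The best lattice point is (5,4), giving 73.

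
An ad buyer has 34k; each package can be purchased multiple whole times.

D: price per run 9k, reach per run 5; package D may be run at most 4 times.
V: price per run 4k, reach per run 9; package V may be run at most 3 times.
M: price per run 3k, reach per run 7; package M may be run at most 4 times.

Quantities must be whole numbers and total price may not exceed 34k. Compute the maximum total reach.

This is a bounded integer knapsack.
M has the best ratio (7/3); taking only M gives at most 4×7 = 28 (stopped by the supply cap of 4).
Mixing does better — 1×D, 3×V, and 4×M: price 33 ≤ 34, reach 1·5 + 3·9 + 4·7 = 60.

60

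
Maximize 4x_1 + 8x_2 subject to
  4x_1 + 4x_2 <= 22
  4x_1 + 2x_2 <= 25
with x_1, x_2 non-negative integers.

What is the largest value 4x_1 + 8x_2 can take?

The continuous relaxation peaks at (0, 5.5) with value 44.00; rounding to a feasible lattice point costs some objective.
(x_1,x_2)=(0,5): 4·0+4·5=20≤22, 4·0+2·5=10≤25, objective 40.
(x_1,x_2)=(1,4): 4·1+4·4=20≤22, 4·1+2·4=12≤25, objective 36.
(x_1,x_2)=(0,4): 4·0+4·4=16≤22, 4·0+2·4=8≤25, objective 32.
Maximum is 40 at (x_1,x_2)=(0,5).

40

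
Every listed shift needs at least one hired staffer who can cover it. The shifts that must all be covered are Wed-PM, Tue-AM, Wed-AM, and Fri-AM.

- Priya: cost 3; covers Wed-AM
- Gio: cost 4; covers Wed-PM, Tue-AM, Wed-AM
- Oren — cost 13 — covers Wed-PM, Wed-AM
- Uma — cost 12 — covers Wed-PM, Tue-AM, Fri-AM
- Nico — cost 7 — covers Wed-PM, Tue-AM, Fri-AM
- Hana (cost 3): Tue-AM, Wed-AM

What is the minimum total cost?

10

This is an integer covering problem.
The greedy cost-per-new-shift heuristic would pick Gio and Nico for 11, but a cheaper cover exists.
Choose Priya and Nico: together they cover Wed-PM, Tue-AM, Wed-AM, Fri-AM — every shift.
Total cost: 3 + 7 = 10.
No cover costs less than 10.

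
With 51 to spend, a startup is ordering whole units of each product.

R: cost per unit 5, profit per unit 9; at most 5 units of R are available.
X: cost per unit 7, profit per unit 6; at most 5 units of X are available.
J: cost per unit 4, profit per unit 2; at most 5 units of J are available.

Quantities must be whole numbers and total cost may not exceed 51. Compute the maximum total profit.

65

Take 5×R, 3×X, and 1×J: cost 50 ≤ 51, profit 5·9 + 3·6 + 1·2 = 65.
R has the best ratio (9/5) and is taken to its limit of 5; remaining capacity is filled optimally with the others.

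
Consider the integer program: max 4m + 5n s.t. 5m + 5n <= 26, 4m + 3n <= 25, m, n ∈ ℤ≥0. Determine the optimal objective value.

The continuous relaxation peaks at (0, 5.2) with value 26.00; rounding to a feasible lattice point costs some objective.
(m,n)=(0,5): 5·0+5·5=25≤26, 4·0+3·5=15≤25, objective 25.
(m,n)=(1,4): 5·1+5·4=25≤26, 4·1+3·4=16≤25, objective 24.
(m,n)=(0,4): 5·0+5·4=20≤26, 4·0+3·4=12≤25, objective 20.
Maximum is 25 at (m,n)=(0,5).

25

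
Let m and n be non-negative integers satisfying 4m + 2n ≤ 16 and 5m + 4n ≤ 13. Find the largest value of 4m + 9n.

27

Relaxing integrality, the LP optimum is 29.25 at (m,n) = (0, 3.25), which is not an integer point.
(m,n)=(0,3): 4·0+2·3=6≤16, 5·0+4·3=12≤13, objective 27.
(m,n)=(1,2): 4·1+2·2=8≤16, 5·1+4·2=13≤13, objective 22.
(m,n)=(0,2): 4·0+2·2=4≤16, 5·0+4·2=8≤13, objective 18.
Maximum is 27 at (m,n)=(0,3).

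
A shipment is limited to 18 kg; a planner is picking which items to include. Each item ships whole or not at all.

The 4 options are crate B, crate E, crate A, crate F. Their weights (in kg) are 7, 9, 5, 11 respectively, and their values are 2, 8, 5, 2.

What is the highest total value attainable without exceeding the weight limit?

13

crate B + crate E: weight 7 + 9 = 16 ≤ 18, value 2 + 8 = 10.
crate E + crate A: weight 9 + 5 = 14 ≤ 18, value 8 + 5 = 13.
Best is crate E and crate A with total value 13.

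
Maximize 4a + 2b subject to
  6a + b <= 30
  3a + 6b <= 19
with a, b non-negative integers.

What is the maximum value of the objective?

20

Relaxing integrality, the LP optimum is 20.97 at (a,b) = (4.88, 0.727), which is not an integer point.
(a,b)=(5,0): 6·5+1·0=30≤30, 3·5+6·0=15≤19, objective 20.
(a,b)=(4,1): 6·4+1·1=25≤30, 3·4+6·1=18≤19, objective 18.
(a,b)=(4,0): 6·4+1·0=24≤30, 3·4+6·0=12≤19, objective 16.
The best lattice point is (5,0), giving 20.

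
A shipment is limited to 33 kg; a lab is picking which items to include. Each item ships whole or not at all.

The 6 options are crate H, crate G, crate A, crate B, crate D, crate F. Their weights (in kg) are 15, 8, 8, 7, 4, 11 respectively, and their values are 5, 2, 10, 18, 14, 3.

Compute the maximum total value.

45

Take crate A, crate B, crate D, and crate F: weight 8 + 7 + 4 + 11 = 30 ≤ 33, value 10 + 18 + 14 + 3 = 45.
No other feasible combination does better.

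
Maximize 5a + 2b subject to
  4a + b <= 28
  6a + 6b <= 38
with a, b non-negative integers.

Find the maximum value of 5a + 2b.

(a,b)=(6,0): 4·6+1·0=24≤28, 6·6+6·0=36≤38, objective 30.
(a,b)=(5,1): 4·5+1·1=21≤28, 6·5+6·1=36≤38, objective 27.
(a,b)=(5,0): 4·5+1·0=20≤28, 6·5+6·0=30≤38, objective 25.
The best lattice point is (6,0), giving 30.

30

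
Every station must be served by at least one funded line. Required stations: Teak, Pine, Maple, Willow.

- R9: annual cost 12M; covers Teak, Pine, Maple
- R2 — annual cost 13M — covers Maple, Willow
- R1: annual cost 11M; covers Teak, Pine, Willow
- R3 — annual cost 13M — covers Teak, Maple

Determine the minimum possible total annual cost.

23

Choose R9 and R1: together they cover Teak, Pine, Maple, Willow — every station.
Total annual cost: 12 + 11 = 23.
No cover costs less than 23.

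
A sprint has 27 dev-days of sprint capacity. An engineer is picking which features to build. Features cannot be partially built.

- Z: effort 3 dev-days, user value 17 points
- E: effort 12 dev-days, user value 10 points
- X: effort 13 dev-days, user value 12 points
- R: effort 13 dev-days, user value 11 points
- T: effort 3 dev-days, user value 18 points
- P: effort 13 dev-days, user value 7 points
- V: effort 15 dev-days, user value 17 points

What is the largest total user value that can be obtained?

Allowing fractional choices, the relaxed optimum would be about 57.5, but features are indivisible.
Z + X + T: effort 3 + 13 + 3 = 19 ≤ 27, user value 17 + 12 + 18 = 47.
Z + T + V: effort 3 + 3 + 15 = 21 ≤ 27, user value 17 + 18 + 17 = 52.
Z + R + T: effort 3 + 13 + 3 = 19 ≤ 27, user value 17 + 11 + 18 = 46.
Best is Z, T, and V with total user value 52.

52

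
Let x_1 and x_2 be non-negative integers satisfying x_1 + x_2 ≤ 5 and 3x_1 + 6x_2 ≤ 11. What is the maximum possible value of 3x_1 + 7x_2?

Relaxing integrality, the LP optimum is 12.83 at (x_1,x_2) = (0, 1.83), which is not an integer point.
(x_1,x_2)=(1,1): 1·1+1·1=2≤5, 3·1+6·1=9≤11, objective 10.
(x_1,x_2)=(0,1): 1·0+1·1=1≤5, 3·0+6·1=6≤11, objective 7.
Maximum is 10 at (x_1,x_2)=(1,1).

10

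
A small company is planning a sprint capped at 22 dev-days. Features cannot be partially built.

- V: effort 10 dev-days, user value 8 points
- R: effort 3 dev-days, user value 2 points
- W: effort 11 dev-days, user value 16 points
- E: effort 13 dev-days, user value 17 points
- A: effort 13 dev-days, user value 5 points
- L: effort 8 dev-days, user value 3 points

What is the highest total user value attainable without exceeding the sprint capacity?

Allowing fractional choices, the relaxed optimum would be about 30.4, but features are indivisible.
V + W: effort 10 + 11 = 21 ≤ 22, user value 8 + 16 = 24.
R + W + L: effort 3 + 11 + 8 = 22 ≤ 22, user value 2 + 16 + 3 = 21.
Best is V and W with total user value 24.

24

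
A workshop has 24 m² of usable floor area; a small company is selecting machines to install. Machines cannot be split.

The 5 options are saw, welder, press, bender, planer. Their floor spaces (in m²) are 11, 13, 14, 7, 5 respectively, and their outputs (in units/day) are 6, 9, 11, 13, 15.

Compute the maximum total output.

34

Allowing fractional choices, the relaxed optimum would be about 37.4, but machines are indivisible.
bender + planer: floor space 7 + 5 = 12 ≤ 24, output 13 + 15 = 28.
saw + bender + planer: floor space 11 + 7 + 5 = 23 ≤ 24, output 6 + 13 + 15 = 34.
Best is saw, bender, and planer with total output 34.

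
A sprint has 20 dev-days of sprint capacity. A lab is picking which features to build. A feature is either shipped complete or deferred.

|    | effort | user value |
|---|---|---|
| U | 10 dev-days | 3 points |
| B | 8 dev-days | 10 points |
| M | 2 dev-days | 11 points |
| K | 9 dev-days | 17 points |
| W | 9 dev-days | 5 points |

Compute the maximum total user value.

Treat it as a binary knapsack problem.
B + M + K: effort 8 + 2 + 9 = 19 ≤ 20, user value 10 + 11 + 17 = 38.
M + K + W: effort 2 + 9 + 9 = 20 ≤ 20, user value 11 + 17 + 5 = 33.
M + K: effort 2 + 9 = 11 ≤ 20, user value 11 + 17 = 28.
Best is B, M, and K with total user value 38.

38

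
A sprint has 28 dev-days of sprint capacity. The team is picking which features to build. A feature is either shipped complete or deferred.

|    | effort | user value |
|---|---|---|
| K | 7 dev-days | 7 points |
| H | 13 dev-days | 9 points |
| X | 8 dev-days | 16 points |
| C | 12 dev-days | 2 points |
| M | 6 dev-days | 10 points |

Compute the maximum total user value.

Allowing fractional choices, the relaxed optimum would be about 37.8, but features are indivisible.
K + X + M: effort 7 + 8 + 6 = 21 ≤ 28, user value 7 + 16 + 10 = 33.
H + X + M: effort 13 + 8 + 6 = 27 ≤ 28, user value 9 + 16 + 10 = 35.
Best is H, X, and M with total user value 35.

35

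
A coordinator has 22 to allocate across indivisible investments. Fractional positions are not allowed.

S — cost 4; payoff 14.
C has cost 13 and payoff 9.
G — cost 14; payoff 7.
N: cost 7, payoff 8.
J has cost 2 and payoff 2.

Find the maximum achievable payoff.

25

Allowing fractional choices, the relaxed optimum would be about 30.2, but investments are indivisible.
S + N + J: cost 4 + 7 + 2 = 13 ≤ 22, payoff 14 + 8 + 2 = 24.
S + C + J: cost 4 + 13 + 2 = 19 ≤ 22, payoff 14 + 9 + 2 = 25.
Best is S, C, and J with total payoff 25.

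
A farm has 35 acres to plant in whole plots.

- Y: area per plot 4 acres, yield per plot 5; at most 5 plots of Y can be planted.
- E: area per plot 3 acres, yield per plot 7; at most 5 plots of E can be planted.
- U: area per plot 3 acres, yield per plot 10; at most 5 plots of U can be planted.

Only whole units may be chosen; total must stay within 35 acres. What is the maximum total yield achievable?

1×Y, 5×E, and 5×U: area 34 ≤ 35, yield 1·5 + 5·7 + 5·10 = 90.
2×Y, 4×E, and 5×U: area 35 ≤ 35, yield 2·5 + 4·7 + 5·10 = 88.
Best is 90.

90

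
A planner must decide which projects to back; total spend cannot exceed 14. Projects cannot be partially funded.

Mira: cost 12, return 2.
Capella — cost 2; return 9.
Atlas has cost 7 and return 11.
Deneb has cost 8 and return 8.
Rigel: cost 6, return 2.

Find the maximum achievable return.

20

Capella + Atlas: cost 2 + 7 = 9 ≤ 14, return 9 + 11 = 20.
Capella + Deneb: cost 2 + 8 = 10 ≤ 14, return 9 + 8 = 17.
Atlas + Rigel: cost 7 + 6 = 13 ≤ 14, return 11 + 2 = 13.
Best is Capella and Atlas with total return 20.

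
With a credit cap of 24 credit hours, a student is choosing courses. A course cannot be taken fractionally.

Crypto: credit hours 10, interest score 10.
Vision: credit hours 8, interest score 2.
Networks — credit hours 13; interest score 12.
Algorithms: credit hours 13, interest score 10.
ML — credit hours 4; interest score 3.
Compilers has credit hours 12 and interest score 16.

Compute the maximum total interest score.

This is an integer program with binary decision variables.
Allowing fractional choices, the relaxed optimum would be about 27.8, but courses are indivisible.
Crypto + Compilers: credit hours 10 + 12 = 22 ≤ 24, interest score 10 + 16 = 26.
Crypto + Networks: credit hours 10 + 13 = 23 ≤ 24, interest score 10 + 12 = 22.
Best is Crypto and Compilers with total interest score 26.

26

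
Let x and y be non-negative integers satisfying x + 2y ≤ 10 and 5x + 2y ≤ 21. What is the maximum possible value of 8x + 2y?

Relaxing integrality, the LP optimum is 33.60 at (x,y) = (4.2, 0), which is not an integer point.
(x,y)=(4,0): 1·4+2·0=4≤10, 5·4+2·0=20≤21, objective 32.
(x,y)=(3,1): 1·3+2·1=5≤10, 5·3+2·1=17≤21, objective 26.
No feasible integer point exceeds 32.

32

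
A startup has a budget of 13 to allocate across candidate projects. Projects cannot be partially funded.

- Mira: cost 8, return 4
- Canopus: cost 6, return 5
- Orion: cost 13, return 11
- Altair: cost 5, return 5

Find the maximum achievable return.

Mira + Altair: cost 8 + 5 = 13 ≤ 13, return 4 + 5 = 9.
Orion: cost 13 ≤ 13, return 11.
Canopus + Altair: cost 6 + 5 = 11 ≤ 13, return 5 + 5 = 10.
Best is Orion with total return 11.

11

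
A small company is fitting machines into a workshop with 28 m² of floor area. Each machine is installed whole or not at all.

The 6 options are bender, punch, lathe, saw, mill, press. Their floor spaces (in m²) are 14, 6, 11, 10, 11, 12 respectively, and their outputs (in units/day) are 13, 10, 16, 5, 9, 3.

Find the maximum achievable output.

35

This is an integer program with binary decision variables.
Take punch, lathe, and mill: floor space 6 + 11 + 11 = 28 ≤ 28, output 10 + 16 + 9 = 35.
No other feasible combination does better.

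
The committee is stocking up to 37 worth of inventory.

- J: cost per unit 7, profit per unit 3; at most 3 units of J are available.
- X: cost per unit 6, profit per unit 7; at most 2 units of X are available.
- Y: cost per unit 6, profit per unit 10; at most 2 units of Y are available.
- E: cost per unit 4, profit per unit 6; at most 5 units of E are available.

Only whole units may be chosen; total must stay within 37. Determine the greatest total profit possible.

52

Y has the best ratio (10/6); taking only Y gives at most 2×10 = 20 (stopped by the supply cap of 2).
Mixing does better — 2×X, 2×Y, and 3×E: cost 36 ≤ 37, profit 2·7 + 2·10 + 3·6 = 52.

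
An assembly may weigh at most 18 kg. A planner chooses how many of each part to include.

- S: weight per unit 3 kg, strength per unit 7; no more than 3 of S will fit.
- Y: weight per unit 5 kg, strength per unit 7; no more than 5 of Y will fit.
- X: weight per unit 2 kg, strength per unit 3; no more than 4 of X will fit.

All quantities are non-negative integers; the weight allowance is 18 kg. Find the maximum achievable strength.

3×S, 1×Y, and 2×X: weight 18 ≤ 18, strength 3·7 + 1·7 + 2·3 = 34.
3×S and 4×X: weight 17 ≤ 18, strength 3·7 + 4·3 = 33.
Best is 34.

34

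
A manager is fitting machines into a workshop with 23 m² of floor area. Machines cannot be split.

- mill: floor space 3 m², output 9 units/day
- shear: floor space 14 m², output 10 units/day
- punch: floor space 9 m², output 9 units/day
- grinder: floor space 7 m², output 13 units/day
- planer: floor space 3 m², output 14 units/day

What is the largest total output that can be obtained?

45

Take mill, punch, grinder, and planer: floor space 3 + 9 + 7 + 3 = 22 ≤ 23, output 9 + 9 + 13 + 14 = 45.
No other feasible combination does better.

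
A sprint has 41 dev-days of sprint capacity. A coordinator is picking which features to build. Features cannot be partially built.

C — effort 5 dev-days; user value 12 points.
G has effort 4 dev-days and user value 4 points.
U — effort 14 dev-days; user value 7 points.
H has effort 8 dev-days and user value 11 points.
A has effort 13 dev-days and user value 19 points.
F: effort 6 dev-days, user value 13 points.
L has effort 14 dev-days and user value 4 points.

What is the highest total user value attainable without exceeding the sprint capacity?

59

This is an integer program with binary decision variables.
Allowing fractional choices, the relaxed optimum would be about 61.5, but features are indivisible.
C + H + A + F: effort 5 + 8 + 13 + 6 = 32 ≤ 41, user value 12 + 11 + 19 + 13 = 55.
C + G + H + A + F: effort 5 + 4 + 8 + 13 + 6 = 36 ≤ 41, user value 12 + 4 + 11 + 19 + 13 = 59.
Best is C, G, H, A, and F with total user value 59.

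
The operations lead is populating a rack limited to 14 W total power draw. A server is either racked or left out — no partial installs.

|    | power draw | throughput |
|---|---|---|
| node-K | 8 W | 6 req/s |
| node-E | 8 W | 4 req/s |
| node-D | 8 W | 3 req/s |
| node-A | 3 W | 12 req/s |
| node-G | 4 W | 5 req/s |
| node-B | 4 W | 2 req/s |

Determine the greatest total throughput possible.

19

Take node-A, node-G, and node-B: power draw 3 + 4 + 4 = 11 ≤ 14, throughput 12 + 5 + 2 = 19.
No other feasible combination does better.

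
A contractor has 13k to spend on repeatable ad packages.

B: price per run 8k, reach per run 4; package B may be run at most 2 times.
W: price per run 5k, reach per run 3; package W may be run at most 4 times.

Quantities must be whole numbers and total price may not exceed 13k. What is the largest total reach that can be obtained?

7

Take 1×B and 1×W: price 13 ≤ 13, reach 1·4 + 1·3 = 7.
No other integer combination yields more.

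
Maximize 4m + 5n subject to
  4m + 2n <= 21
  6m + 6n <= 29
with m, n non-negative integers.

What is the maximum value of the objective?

The continuous relaxation peaks at (0, 4.83) with value 24.17; rounding to a feasible lattice point costs some objective.
(m,n)=(0,4): 4·0+2·4=8≤21, 6·0+6·4=24≤29, objective 20.
(m,n)=(1,3): 4·1+2·3=10≤21, 6·1+6·3=24≤29, objective 19.
(m,n)=(0,3): 4·0+2·3=6≤21, 6·0+6·3=18≤29, objective 15.
No feasible integer point exceeds 20.

20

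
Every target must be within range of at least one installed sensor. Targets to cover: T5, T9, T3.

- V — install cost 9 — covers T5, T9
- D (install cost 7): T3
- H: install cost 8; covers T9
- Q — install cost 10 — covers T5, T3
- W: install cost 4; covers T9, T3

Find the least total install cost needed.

13

Choose V and W: together they cover T5, T9, T3 — every target.
Total install cost: 9 + 4 = 13.
No cover costs less than 13.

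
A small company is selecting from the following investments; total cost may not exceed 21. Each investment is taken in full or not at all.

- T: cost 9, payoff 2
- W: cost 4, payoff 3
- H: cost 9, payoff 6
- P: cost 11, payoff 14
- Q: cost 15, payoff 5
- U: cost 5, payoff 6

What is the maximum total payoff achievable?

Take W, P, and U: cost 4 + 11 + 5 = 20 ≤ 21, payoff 3 + 14 + 6 = 23.
No other feasible combination does better.

23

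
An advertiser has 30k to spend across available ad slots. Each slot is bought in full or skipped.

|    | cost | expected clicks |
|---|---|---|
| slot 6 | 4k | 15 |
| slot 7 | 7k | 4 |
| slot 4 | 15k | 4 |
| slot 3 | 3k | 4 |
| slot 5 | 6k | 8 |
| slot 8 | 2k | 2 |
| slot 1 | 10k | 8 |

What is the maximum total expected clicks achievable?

slot 6 + slot 3 + slot 5 + slot 8 + slot 1: cost 4 + 3 + 6 + 2 + 10 = 25 ≤ 30, expected clicks 15 + 4 + 8 + 2 + 8 = 37.
slot 6 + slot 7 + slot 3 + slot 5 + slot 1: cost 4 + 7 + 3 + 6 + 10 = 30 ≤ 30, expected clicks 15 + 4 + 4 + 8 + 8 = 39.
slot 6 + slot 7 + slot 5 + slot 8 + slot 1: cost 4 + 7 + 6 + 2 + 10 = 29 ≤ 30, expected clicks 15 + 4 + 8 + 2 + 8 = 37.
Best is slot 6, slot 7, slot 3, slot 5, and slot 1 with total expected clicks 39.

39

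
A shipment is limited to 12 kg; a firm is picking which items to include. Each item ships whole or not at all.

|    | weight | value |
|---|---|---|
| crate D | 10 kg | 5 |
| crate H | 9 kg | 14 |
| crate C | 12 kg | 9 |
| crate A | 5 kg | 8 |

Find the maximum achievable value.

Allowing fractional choices, the relaxed optimum would be about 18.9, but items are indivisible.
crate C: weight 12 ≤ 12, value 9.
crate H: weight 9 ≤ 12, value 14.
Best is crate H with total value 14.

14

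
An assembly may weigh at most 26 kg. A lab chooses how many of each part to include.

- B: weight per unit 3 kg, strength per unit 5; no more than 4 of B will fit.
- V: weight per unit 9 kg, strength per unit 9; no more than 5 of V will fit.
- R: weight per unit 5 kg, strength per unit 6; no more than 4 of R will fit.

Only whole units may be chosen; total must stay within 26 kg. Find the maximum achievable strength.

Take 4×B, 1×V, and 1×R: weight 26 ≤ 26, strength 4·5 + 1·9 + 1·6 = 35.
B has the best ratio (5/3) and is taken to its limit of 4; remaining capacity is filled optimally with the others.

35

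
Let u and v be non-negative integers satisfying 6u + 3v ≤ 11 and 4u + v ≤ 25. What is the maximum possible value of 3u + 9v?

(u,v)=(0,3) is feasible, giving 27.
(u,v)=(0,2) is feasible, giving 18.
No feasible integer point exceeds 27.

27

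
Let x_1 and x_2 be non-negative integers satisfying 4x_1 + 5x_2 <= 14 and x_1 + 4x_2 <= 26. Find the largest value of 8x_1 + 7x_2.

The continuous relaxation peaks at (3.5, 0) with value 28.00; rounding to a feasible lattice point costs some objective.
(x_1,x_2)=(3,0): 4·3+5·0=12≤14, 1·3+4·0=3≤26, objective 24.
(x_1,x_2)=(2,1): 4·2+5·1=13≤14, 1·2+4·1=6≤26, objective 23.
Maximum is 24 at (x_1,x_2)=(3,0).

24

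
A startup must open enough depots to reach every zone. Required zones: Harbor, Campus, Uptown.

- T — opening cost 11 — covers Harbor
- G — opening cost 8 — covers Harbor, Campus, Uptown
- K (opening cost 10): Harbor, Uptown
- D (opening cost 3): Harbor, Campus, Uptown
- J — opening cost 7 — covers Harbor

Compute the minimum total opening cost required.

D alone covers Harbor, Campus, Uptown — every zone.
Total opening cost: 3.
No cover costs less than 3.

3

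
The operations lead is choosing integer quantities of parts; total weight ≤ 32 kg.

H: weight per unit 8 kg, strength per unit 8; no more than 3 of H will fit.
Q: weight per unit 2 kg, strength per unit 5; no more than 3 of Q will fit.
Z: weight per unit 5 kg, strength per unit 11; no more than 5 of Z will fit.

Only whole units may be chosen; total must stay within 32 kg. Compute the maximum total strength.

70

2×Q and 5×Z: weight 29 ≤ 32, strength 2·5 + 5·11 = 65.
3×Q and 5×Z: weight 31 ≤ 32, strength 3·5 + 5·11 = 70.
Best is 70.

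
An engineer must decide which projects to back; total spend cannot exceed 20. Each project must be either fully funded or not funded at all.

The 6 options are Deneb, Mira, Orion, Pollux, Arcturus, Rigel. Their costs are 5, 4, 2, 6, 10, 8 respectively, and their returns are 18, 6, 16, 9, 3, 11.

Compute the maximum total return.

Deneb + Mira + Orion + Pollux: cost 5 + 4 + 2 + 6 = 17 ≤ 20, return 18 + 6 + 16 + 9 = 49.
Deneb + Mira + Orion + Rigel: cost 5 + 4 + 2 + 8 = 19 ≤ 20, return 18 + 6 + 16 + 11 = 51.
Deneb + Orion + Rigel: cost 5 + 2 + 8 = 15 ≤ 20, return 18 + 16 + 11 = 45.
Best is Deneb, Mira, Orion, and Rigel with total return 51.

51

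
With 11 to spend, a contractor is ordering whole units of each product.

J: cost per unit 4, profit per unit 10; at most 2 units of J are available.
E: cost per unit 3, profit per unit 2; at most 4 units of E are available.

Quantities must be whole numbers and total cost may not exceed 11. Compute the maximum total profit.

This is a bounded integer knapsack.
Take 2×J and 1×E: cost 11 ≤ 11, profit 2·10 + 1·2 = 22.
J has the best ratio (10/4) and is taken to its limit of 2; remaining capacity is filled optimally with the others.

22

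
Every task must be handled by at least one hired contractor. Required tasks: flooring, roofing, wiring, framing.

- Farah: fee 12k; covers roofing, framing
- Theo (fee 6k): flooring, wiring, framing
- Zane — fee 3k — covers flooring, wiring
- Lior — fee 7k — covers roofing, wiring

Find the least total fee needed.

13

The greedy cost-per-new-task heuristic would pick Zane and Farah for 15, but a cheaper cover exists.
Choose Theo and Lior: together they cover flooring, roofing, wiring, framing — every task.
Total fee: 6 + 7 = 13.
No cover costs less than 13.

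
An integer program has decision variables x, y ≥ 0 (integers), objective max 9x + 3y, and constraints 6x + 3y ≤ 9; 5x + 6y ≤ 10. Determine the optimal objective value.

9

Relaxing integrality, the LP optimum is 13.50 at (x,y) = (1.5, 0), which is not an integer point.
(x,y)=(1,0): 6·1+3·0=6≤9, 5·1+6·0=5≤10, objective 9.
(x,y)=(0,1): 6·0+3·1=3≤9, 5·0+6·1=6≤10, objective 3.
(x,y)=(0,0): 6·0+3·0=0≤9, 5·0+6·0=0≤10, objective 0.
The best lattice point is (1,0), giving 9.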